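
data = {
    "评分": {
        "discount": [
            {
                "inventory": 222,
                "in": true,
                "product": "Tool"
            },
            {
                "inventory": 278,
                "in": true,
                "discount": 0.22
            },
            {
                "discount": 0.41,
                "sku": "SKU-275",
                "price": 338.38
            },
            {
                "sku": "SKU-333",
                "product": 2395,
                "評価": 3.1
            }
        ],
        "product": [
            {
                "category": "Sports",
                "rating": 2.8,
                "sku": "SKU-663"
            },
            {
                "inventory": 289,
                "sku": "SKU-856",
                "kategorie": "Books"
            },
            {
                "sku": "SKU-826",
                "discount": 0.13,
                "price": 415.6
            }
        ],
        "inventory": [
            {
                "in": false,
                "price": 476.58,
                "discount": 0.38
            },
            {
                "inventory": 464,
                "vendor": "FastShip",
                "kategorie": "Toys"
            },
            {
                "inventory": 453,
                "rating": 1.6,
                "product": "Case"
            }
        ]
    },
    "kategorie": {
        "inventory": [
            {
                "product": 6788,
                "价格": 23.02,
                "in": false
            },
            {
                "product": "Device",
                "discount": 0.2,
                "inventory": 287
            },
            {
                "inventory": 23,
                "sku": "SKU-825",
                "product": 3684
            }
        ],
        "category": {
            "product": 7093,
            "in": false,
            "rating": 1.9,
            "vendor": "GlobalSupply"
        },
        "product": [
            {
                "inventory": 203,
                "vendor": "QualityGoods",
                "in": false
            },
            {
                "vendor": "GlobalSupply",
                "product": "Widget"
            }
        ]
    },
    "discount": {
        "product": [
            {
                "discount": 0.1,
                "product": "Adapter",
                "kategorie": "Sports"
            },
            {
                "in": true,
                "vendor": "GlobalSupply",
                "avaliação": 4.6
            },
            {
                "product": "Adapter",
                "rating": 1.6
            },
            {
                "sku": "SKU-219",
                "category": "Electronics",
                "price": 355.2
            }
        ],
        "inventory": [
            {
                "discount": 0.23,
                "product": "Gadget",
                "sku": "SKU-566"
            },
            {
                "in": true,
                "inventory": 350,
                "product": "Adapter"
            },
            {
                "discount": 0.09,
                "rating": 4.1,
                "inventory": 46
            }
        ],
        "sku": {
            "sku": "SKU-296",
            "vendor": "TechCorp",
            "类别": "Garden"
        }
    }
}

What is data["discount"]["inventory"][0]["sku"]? "SKU-566"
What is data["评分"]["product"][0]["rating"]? 2.8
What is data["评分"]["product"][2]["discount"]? 0.13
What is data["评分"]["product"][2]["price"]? 415.6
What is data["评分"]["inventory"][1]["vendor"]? "FastShip"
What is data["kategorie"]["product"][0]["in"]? False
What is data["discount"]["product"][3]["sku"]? "SKU-219"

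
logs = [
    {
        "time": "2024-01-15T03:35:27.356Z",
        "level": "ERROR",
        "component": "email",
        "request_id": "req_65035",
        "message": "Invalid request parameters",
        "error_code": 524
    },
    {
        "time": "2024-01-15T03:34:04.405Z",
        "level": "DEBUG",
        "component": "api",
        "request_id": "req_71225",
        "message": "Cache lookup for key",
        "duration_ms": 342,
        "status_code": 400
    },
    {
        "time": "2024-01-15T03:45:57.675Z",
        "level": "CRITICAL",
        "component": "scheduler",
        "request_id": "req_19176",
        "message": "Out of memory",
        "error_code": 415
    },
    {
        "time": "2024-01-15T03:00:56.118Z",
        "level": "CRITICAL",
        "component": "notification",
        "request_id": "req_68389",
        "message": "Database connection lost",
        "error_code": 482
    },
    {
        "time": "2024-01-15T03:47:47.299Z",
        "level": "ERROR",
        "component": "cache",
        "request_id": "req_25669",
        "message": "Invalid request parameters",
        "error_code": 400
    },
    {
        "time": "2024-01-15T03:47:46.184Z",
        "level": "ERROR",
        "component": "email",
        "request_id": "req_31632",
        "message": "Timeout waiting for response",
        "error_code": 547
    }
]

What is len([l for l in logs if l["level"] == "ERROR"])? 3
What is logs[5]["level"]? "ERROR"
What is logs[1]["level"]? "DEBUG"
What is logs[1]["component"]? "api"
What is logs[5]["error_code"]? 547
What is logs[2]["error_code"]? 415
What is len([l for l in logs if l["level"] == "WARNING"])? 0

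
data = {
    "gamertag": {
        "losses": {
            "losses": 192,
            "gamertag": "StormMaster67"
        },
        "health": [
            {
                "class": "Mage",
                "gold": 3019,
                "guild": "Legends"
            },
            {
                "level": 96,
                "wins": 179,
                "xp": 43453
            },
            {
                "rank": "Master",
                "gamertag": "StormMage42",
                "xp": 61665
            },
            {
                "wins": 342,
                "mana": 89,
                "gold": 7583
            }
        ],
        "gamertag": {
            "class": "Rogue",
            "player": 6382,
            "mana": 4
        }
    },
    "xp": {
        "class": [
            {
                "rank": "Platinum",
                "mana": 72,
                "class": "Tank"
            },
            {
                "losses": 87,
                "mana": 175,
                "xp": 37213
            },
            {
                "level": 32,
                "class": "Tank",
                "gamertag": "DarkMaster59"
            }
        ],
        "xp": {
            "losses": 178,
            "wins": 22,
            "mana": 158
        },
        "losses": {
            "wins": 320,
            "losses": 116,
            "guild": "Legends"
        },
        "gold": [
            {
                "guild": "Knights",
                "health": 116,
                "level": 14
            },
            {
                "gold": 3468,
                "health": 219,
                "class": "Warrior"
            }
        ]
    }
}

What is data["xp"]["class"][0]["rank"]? "Platinum"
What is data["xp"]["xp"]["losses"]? 178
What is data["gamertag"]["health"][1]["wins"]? 179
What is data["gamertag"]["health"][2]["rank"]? "Master"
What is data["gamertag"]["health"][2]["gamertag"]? "StormMage42"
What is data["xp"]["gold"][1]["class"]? "Warrior"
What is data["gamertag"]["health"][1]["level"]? 96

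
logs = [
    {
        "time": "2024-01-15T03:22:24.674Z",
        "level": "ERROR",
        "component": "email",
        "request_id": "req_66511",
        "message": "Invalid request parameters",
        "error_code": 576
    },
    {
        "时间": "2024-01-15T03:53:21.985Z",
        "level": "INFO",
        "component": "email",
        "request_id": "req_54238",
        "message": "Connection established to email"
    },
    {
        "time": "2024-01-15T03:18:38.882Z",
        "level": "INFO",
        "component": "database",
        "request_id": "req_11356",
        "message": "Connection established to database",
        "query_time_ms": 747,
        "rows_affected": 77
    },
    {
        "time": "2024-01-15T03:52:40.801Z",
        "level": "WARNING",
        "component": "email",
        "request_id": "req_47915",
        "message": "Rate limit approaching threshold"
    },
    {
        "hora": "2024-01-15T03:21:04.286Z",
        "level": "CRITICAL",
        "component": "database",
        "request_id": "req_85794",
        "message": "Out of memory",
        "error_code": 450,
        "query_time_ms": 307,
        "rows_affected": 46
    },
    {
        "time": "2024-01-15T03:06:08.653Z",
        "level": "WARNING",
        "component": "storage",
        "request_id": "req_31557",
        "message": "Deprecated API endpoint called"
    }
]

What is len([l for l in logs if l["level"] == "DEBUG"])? 0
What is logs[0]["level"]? "ERROR"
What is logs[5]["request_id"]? "req_31557"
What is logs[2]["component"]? "database"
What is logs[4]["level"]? "CRITICAL"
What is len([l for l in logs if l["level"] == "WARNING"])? 2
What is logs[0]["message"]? "Invalid request parameters"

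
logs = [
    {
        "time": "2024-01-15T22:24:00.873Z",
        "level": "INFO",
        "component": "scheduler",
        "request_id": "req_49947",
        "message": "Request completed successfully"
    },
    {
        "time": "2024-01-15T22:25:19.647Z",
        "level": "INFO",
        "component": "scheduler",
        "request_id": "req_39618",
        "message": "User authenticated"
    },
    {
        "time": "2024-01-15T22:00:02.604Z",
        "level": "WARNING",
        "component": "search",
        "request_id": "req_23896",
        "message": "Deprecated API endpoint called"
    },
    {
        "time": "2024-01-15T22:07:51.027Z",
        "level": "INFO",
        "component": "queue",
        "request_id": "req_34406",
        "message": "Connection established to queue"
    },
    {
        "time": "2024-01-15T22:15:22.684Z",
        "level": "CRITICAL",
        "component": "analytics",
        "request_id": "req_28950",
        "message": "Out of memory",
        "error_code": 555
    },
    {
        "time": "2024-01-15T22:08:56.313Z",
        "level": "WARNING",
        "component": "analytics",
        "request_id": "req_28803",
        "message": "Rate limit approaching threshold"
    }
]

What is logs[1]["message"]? "User authenticated"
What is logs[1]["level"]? "INFO"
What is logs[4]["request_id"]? "req_28950"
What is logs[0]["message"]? "Request completed successfully"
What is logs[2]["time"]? "2024-01-15T22:00:02.604Z"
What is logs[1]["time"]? "2024-01-15T22:25:19.647Z"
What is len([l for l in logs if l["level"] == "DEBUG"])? 0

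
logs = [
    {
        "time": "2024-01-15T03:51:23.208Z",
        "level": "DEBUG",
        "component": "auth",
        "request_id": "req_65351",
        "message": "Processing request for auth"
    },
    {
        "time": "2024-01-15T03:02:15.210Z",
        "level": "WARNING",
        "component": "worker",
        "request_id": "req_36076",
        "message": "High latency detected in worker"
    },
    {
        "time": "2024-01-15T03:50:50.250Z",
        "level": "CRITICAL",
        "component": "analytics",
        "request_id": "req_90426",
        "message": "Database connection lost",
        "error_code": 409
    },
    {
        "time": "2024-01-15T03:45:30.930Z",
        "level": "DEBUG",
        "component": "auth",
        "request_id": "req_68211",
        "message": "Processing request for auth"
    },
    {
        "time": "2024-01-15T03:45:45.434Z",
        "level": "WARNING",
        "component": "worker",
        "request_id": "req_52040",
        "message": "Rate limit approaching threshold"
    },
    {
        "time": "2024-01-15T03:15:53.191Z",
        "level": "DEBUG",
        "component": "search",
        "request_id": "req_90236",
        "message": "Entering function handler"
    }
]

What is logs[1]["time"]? "2024-01-15T03:02:15.210Z"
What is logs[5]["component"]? "search"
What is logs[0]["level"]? "DEBUG"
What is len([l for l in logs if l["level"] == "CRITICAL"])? 1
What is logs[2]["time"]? "2024-01-15T03:50:50.250Z"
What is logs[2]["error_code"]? 409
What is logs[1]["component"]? "worker"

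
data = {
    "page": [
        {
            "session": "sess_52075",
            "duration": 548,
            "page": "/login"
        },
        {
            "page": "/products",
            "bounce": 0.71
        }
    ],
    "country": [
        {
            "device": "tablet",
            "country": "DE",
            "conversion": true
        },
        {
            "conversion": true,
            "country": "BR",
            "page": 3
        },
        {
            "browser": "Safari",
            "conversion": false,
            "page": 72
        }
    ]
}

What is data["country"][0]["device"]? "tablet"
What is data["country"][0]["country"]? "DE"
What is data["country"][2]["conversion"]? False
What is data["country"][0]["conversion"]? True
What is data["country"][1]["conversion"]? True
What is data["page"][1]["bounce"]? 0.71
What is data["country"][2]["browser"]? "Safari"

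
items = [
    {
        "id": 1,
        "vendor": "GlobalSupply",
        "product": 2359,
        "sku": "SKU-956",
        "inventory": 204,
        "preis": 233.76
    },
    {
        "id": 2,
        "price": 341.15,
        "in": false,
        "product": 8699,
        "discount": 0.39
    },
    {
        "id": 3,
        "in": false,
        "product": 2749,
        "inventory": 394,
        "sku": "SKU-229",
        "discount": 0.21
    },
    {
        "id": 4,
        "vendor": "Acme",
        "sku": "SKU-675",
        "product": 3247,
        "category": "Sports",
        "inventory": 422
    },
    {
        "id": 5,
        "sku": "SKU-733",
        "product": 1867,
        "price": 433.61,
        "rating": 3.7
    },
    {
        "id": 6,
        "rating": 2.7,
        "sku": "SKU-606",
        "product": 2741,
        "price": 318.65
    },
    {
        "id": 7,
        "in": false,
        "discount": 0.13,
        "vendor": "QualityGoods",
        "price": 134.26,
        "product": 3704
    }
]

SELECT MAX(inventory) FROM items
422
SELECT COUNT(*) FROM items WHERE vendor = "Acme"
1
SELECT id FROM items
[1, 2, 3, 4, 5, 6, 7]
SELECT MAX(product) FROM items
8699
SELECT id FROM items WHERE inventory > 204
[3, 4]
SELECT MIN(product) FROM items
1867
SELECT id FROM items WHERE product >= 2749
[2, 3, 4, 7]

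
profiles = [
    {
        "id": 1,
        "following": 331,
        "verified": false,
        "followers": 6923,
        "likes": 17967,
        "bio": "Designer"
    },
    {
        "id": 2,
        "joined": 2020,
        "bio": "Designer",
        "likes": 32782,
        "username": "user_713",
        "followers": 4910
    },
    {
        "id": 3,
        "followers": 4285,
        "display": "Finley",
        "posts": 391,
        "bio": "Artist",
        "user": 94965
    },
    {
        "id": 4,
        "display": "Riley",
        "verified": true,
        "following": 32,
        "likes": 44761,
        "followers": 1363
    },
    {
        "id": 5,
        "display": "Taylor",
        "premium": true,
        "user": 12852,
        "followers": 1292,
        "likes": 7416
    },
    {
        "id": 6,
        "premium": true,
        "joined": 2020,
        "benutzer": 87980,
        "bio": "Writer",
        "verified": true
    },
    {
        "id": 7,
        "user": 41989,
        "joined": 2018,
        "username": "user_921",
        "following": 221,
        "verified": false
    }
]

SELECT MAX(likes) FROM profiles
44761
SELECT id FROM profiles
[1, 2, 3, 4, 5, 6, 7]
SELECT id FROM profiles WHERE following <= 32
[4]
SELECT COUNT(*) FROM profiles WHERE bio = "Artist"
1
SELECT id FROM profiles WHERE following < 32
[]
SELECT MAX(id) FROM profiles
7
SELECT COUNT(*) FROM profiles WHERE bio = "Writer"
1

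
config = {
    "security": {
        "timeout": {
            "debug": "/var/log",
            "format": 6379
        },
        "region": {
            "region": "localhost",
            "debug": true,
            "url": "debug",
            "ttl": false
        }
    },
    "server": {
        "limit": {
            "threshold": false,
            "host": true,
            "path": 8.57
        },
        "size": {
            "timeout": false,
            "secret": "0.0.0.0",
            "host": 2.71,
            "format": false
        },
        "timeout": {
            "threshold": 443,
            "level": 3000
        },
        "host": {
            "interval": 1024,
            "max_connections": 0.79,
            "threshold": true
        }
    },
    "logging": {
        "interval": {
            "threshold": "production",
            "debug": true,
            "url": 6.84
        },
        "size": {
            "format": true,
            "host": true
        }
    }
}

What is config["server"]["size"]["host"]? 2.71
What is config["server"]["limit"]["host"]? True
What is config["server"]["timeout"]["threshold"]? 443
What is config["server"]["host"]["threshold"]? True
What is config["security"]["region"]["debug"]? True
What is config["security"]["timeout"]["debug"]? "/var/log"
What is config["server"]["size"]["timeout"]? False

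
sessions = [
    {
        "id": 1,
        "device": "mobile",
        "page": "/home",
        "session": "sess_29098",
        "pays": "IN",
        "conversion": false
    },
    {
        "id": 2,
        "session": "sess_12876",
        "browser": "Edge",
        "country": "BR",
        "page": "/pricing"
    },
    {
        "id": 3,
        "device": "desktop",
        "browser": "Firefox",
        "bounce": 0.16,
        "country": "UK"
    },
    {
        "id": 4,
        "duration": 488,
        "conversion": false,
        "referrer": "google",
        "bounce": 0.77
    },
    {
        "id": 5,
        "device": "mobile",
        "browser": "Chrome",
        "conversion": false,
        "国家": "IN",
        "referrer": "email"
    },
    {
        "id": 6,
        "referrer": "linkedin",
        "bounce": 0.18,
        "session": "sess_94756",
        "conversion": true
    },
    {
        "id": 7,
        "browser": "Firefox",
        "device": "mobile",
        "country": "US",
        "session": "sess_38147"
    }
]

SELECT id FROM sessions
[1, 2, 3, 4, 5, 6, 7]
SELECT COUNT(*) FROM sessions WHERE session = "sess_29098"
1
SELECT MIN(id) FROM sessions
1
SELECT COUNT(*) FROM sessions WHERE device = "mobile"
3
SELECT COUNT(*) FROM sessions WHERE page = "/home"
1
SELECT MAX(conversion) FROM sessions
True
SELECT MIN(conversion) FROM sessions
False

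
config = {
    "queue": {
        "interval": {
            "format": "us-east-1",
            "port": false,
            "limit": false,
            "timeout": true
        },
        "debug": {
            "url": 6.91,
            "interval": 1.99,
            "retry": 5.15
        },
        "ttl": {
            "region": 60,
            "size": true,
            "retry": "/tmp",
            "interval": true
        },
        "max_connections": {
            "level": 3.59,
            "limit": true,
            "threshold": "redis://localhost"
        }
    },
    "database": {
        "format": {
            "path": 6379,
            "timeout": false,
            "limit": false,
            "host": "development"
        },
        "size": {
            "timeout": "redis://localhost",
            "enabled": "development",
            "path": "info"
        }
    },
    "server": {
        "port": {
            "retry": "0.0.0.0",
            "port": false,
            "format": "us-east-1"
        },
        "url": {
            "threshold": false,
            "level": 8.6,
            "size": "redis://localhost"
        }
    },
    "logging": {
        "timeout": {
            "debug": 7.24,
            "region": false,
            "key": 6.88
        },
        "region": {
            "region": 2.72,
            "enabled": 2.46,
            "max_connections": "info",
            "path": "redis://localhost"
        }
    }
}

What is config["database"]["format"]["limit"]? False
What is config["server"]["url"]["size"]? "redis://localhost"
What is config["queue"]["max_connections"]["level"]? 3.59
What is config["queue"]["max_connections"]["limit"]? True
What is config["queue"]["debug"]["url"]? 6.91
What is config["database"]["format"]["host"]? "development"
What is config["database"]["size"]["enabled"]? "development"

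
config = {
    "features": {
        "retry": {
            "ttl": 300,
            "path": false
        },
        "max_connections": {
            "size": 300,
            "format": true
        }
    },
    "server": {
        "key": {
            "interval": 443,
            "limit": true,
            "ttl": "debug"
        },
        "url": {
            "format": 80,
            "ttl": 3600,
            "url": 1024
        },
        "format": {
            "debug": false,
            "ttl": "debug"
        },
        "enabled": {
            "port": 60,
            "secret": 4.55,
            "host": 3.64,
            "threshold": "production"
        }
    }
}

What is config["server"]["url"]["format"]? 80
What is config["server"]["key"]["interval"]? 443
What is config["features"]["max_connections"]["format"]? True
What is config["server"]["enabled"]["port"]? 60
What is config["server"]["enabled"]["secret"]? 4.55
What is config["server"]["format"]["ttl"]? "debug"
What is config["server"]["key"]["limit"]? True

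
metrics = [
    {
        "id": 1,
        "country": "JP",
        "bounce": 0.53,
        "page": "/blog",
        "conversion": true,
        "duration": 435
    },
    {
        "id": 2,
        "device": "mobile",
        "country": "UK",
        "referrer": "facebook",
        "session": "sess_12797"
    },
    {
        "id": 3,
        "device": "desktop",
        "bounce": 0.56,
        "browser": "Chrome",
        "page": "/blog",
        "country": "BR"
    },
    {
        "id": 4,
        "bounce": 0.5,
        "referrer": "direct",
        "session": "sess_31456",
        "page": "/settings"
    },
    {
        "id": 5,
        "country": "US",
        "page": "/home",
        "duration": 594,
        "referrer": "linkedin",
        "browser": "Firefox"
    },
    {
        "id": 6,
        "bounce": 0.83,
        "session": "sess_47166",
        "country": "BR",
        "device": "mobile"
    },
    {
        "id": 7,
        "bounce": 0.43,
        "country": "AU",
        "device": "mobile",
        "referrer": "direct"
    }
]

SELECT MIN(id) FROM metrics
1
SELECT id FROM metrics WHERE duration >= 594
[5]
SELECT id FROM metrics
[1, 2, 3, 4, 5, 6, 7]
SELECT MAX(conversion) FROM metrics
True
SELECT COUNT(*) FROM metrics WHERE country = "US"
1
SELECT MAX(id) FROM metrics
7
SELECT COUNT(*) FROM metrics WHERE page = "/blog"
2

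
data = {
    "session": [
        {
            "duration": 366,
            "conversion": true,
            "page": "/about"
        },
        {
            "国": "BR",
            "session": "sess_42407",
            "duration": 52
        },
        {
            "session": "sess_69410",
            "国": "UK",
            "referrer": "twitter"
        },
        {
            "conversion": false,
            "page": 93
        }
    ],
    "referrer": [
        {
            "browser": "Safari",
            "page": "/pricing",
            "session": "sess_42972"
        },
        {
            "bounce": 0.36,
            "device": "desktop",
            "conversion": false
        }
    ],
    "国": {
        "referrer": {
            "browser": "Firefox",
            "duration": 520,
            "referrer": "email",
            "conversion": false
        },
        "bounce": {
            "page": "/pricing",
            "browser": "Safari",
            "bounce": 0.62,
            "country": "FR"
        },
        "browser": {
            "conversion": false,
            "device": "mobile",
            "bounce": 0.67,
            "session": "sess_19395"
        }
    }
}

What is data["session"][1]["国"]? "BR"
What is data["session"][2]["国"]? "UK"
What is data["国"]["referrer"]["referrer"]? "email"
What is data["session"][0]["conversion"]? True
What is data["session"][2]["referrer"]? "twitter"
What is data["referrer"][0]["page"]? "/pricing"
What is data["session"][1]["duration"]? 52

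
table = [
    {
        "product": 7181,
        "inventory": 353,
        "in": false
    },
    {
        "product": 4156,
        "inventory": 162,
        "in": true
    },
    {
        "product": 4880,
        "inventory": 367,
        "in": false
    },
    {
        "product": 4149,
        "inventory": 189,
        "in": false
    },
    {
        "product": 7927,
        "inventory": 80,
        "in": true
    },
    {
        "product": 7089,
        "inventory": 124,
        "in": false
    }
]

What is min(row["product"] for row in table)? 4149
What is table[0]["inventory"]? 353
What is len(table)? 6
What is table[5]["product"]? 7089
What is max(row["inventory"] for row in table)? 367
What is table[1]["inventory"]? 162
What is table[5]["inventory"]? 124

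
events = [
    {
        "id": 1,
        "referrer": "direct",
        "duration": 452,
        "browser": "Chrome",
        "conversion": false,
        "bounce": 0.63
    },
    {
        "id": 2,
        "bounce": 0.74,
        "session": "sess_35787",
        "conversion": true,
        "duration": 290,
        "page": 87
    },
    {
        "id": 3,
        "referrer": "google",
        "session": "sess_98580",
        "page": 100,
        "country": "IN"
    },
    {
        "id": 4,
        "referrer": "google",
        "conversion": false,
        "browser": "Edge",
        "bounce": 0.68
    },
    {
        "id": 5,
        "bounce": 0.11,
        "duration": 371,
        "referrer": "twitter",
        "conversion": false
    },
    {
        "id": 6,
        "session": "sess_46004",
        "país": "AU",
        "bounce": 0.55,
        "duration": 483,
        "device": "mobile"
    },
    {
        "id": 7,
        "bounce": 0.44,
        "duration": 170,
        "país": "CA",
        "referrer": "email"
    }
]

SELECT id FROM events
[1, 2, 3, 4, 5, 6, 7]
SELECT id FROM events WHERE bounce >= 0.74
[2]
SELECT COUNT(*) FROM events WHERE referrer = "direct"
1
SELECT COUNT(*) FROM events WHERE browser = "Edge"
1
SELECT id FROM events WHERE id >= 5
[5, 6, 7]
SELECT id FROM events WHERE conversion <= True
[1, 2, 4, 5]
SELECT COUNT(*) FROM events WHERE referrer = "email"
1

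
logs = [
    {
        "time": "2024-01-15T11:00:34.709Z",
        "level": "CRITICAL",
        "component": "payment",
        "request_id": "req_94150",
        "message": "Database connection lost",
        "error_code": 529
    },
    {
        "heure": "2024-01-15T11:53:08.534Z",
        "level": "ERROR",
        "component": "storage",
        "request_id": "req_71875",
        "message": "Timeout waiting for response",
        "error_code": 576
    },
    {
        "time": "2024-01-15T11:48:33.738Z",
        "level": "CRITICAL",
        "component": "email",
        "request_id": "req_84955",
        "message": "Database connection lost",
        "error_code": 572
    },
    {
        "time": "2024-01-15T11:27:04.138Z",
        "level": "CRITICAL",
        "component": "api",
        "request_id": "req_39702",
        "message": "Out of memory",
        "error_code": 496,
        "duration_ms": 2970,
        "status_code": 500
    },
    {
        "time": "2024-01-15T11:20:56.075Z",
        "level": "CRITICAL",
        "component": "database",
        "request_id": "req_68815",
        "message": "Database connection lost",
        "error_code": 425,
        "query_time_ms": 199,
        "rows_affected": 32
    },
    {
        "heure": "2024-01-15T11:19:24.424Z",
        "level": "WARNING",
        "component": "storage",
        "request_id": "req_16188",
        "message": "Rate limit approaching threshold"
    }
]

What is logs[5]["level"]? "WARNING"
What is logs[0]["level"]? "CRITICAL"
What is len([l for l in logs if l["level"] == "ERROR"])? 1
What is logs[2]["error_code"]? 572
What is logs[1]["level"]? "ERROR"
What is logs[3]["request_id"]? "req_39702"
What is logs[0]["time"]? "2024-01-15T11:00:34.709Z"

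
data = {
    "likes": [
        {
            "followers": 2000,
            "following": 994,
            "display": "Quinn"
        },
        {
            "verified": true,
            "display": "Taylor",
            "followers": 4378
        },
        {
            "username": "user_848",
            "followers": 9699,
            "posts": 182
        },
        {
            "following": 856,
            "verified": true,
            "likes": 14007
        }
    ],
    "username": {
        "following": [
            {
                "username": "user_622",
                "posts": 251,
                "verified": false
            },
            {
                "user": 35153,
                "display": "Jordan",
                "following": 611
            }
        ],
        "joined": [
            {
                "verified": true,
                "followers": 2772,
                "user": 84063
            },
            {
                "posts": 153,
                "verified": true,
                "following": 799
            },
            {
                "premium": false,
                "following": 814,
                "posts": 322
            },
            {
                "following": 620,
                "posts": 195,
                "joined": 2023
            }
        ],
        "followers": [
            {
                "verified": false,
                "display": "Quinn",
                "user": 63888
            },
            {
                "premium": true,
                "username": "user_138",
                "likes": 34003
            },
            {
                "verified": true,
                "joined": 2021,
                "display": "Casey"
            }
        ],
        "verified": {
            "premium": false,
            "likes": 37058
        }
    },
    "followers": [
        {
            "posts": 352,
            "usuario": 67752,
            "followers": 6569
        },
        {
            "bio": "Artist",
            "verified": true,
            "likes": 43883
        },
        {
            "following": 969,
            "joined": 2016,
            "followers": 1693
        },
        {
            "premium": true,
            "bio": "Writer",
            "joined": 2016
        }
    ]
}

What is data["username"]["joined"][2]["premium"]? False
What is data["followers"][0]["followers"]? 6569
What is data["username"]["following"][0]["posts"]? 251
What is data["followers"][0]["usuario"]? 67752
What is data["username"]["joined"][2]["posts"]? 322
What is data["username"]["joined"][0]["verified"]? True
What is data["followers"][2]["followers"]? 1693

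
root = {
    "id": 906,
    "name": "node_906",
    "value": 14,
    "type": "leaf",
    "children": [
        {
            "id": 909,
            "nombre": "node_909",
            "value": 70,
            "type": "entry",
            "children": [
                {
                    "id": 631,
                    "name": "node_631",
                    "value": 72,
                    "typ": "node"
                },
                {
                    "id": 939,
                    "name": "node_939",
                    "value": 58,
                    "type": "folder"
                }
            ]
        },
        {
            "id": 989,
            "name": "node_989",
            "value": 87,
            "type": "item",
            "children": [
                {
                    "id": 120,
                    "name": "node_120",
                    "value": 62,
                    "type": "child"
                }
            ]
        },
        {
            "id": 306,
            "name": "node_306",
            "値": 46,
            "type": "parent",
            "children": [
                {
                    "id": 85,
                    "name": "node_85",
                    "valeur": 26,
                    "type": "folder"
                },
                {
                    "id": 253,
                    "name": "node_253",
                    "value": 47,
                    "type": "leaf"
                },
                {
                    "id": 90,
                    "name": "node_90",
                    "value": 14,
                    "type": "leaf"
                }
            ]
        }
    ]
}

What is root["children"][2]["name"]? "node_306"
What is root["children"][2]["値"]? 46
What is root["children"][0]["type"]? "entry"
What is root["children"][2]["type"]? "parent"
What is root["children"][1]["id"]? 989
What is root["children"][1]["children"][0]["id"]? 120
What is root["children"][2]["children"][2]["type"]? "leaf"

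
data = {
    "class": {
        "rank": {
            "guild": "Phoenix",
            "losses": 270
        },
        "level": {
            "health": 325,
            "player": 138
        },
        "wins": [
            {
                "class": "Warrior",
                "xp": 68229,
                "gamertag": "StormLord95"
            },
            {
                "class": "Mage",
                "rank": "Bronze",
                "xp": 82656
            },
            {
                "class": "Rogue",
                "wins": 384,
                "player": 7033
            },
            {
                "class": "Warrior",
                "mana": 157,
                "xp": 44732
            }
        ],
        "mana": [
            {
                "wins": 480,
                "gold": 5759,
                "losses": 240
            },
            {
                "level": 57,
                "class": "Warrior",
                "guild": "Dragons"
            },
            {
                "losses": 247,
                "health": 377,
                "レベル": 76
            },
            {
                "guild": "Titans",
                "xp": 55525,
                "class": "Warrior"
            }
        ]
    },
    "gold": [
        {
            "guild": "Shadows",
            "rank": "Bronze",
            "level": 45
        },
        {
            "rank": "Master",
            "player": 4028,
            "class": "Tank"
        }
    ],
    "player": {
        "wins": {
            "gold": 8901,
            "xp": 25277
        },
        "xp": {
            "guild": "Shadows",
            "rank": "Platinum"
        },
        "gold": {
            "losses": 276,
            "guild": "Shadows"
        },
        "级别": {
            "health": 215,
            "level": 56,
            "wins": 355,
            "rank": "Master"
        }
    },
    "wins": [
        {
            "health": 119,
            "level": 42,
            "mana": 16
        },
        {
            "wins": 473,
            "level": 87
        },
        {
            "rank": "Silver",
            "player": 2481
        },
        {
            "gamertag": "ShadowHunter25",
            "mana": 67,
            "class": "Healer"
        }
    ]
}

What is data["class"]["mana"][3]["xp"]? 55525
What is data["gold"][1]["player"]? 4028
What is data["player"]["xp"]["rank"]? "Platinum"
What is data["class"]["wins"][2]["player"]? 7033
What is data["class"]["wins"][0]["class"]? "Warrior"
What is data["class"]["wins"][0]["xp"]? 68229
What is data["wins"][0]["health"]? 119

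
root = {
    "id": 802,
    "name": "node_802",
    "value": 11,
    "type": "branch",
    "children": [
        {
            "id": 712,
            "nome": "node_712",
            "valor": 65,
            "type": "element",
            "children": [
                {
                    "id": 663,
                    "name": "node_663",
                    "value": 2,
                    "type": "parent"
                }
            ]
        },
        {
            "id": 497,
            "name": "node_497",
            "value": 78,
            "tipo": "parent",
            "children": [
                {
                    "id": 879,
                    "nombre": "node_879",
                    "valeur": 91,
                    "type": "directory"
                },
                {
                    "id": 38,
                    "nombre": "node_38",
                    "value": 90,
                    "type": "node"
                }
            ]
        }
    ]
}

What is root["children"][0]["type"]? "element"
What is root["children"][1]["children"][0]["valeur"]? 91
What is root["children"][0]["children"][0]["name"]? "node_663"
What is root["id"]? 802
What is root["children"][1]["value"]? 78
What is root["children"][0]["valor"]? 65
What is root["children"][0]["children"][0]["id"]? 663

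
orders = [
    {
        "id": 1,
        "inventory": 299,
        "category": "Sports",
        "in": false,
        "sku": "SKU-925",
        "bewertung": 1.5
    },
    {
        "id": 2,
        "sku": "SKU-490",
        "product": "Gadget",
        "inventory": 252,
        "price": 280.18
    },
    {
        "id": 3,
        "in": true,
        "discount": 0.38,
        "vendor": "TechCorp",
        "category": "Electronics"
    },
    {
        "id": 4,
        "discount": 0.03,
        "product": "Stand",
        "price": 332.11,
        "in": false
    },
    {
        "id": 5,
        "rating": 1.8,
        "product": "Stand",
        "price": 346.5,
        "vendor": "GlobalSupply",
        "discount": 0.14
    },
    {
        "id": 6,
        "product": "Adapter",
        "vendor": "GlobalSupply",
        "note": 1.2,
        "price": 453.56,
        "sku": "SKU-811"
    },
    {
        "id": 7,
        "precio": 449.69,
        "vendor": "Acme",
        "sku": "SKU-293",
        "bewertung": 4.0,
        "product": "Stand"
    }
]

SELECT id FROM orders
[1, 2, 3, 4, 5, 6, 7]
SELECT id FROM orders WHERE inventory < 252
[]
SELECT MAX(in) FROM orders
True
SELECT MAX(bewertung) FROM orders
4.0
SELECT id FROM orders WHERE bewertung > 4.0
[]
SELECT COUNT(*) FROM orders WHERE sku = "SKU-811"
1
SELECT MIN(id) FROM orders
1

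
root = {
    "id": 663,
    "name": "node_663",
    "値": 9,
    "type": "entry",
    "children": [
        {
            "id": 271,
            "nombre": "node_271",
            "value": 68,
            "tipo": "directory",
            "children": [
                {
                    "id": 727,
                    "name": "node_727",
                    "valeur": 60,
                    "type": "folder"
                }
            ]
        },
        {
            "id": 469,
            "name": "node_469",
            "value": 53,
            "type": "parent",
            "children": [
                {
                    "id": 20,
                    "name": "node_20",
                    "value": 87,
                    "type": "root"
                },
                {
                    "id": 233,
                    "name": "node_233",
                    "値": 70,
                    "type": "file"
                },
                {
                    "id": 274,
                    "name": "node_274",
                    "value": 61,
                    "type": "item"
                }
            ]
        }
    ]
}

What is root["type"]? "entry"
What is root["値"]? 9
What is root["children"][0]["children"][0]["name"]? "node_727"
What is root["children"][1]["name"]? "node_469"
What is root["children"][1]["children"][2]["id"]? 274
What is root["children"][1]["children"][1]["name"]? "node_233"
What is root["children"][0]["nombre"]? "node_271"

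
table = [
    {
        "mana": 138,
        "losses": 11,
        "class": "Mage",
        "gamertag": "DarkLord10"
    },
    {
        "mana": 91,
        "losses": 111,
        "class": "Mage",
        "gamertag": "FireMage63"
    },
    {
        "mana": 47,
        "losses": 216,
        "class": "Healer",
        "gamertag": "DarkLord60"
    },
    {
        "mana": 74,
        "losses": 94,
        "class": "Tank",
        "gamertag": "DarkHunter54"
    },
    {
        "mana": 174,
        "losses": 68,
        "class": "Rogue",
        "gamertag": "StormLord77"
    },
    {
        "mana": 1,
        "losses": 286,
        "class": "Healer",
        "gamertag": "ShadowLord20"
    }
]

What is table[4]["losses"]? 68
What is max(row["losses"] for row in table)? 286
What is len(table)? 6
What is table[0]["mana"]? 138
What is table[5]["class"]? "Healer"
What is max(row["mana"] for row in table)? 174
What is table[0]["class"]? "Mage"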